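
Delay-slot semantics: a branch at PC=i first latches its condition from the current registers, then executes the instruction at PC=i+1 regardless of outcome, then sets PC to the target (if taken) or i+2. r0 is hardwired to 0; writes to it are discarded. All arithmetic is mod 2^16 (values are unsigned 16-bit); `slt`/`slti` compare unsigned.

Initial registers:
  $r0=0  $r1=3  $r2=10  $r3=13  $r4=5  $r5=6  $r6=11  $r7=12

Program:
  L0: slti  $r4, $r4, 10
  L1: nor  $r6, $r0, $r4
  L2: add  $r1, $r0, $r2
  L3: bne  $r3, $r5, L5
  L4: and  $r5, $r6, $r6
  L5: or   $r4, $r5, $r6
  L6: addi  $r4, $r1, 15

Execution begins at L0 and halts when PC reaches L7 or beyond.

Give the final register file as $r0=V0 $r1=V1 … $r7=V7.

PC=0  slti  $r4, $r4, 10     | $r0=0 $r1=3 $r2=10 $r3=13 $r4=1 $r5=6 $r6=11 $r7=12
PC=1  nor  $r6, $r0, $r4     | $r0=0 $r1=3 $r2=10 $r3=13 $r4=1 $r5=6 $r6=65534 $r7=12
PC=2  add  $r1, $r0, $r2     | $r0=0 $r1=10 $r2=10 $r3=13 $r4=1 $r5=6 $r6=65534 $r7=12
PC=3  bne  $r3, $r5, L5      | $r0=0 $r1=10 $r2=10 $r3=13 $r4=1 $r5=6 $r6=65534 $r7=12  [TAKEN]
PC=4  and  $r5, $r6, $r6     | $r0=0 $r1=10 $r2=10 $r3=13 $r4=1 $r5=65534 $r6=65534 $r7=12
PC=5  or   $r4, $r5, $r6     | $r0=0 $r1=10 $r2=10 $r3=13 $r4=65534 $r5=65534 $r6=65534 $r7=12
PC=6  addi  $r4, $r1, 15     | $r0=0 $r1=10 $r2=10 $r3=13 $r4=25 $r5=65534 $r6=65534 $r7=12

$r0=0 $r1=10 $r2=10 $r3=13 $r4=25 $r5=65534 $r6=65534 $r7=12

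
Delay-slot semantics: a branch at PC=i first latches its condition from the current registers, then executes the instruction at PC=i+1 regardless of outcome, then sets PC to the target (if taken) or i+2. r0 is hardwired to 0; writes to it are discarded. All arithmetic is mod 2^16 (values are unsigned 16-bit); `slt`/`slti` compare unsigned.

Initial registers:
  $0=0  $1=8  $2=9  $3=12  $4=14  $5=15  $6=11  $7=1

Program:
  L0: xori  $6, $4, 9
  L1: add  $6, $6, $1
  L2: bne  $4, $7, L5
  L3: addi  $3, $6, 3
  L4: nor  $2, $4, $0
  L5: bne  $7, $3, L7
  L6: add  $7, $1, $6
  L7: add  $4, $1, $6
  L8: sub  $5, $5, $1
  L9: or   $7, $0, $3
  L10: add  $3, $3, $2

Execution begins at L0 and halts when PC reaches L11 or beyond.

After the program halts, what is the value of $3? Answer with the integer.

#0 xori  $6, $4, 9 ; 0/8/9/12/14/15/7/1
#1 add  $6, $6, $1 ; 0/8/9/12/14/15/15/1
#2 bne  $4, $7, L5 ; 0/8/9/12/14/15/15/1 ; →target
#3 addi  $3, $6, 3 ; 0/8/9/18/14/15/15/1
#5 bne  $7, $3, L7 ; 0/8/9/18/14/15/15/1 ; →target
#6 add  $7, $1, $6 ; 0/8/9/18/14/15/15/23
#7 add  $4, $1, $6 ; 0/8/9/18/23/15/15/23
#8 sub  $5, $5, $1 ; 0/8/9/18/23/7/15/23
#9 or   $7, $0, $3 ; 0/8/9/18/23/7/15/18
#10 add  $3, $3, $2 ; 0/8/9/27/23/7/15/18

27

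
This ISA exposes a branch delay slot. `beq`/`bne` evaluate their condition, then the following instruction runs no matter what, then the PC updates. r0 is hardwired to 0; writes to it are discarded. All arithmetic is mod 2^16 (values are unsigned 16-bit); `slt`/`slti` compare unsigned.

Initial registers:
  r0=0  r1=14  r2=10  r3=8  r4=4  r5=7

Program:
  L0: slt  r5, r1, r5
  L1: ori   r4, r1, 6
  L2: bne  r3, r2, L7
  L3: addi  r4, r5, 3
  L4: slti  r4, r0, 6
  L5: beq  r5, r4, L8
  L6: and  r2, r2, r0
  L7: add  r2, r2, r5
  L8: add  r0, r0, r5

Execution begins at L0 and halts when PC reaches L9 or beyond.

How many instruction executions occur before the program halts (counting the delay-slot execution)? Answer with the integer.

6

  step pc=0: slt  r5, r1, r5  regs=(0,14,10,8,4,0)
  step pc=1: ori   r4, r1, 6  regs=(0,14,10,8,14,0)
  step pc=2: bne  r3, r2, L7  cond=T  regs=(0,14,10,8,14,0)
  step pc=3: addi  r4, r5, 3  regs=(0,14,10,8,3,0)
  step pc=7: add  r2, r2, r5  regs=(0,14,10,8,3,0)
  step pc=8: add  r0, r0, r5  regs=(0,14,10,8,3,0)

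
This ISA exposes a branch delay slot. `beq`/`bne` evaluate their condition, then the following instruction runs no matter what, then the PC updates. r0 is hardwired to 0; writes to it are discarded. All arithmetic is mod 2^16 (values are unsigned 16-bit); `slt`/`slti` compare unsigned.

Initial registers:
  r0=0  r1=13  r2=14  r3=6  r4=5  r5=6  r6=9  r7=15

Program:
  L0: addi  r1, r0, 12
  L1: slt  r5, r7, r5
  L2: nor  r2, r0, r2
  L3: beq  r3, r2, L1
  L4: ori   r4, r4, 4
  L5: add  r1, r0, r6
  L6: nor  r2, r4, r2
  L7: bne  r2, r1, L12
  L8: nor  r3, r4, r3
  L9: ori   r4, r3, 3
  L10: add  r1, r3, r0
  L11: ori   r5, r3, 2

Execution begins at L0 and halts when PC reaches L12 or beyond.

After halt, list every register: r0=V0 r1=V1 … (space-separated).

  step pc=0: addi  r1, r0, 12  regs=(0,12,14,6,5,6,9,15)
  step pc=1: slt  r5, r7, r5  regs=(0,12,14,6,5,0,9,15)
  step pc=2: nor  r2, r0, r2  regs=(0,12,65521,6,5,0,9,15)
  step pc=3: beq  r3, r2, L1  cond=F  regs=(0,12,65521,6,5,0,9,15)
  step pc=4: ori   r4, r4, 4  regs=(0,12,65521,6,5,0,9,15)
  step pc=5: add  r1, r0, r6  regs=(0,9,65521,6,5,0,9,15)
  step pc=6: nor  r2, r4, r2  regs=(0,9,10,6,5,0,9,15)
  step pc=7: bne  r2, r1, L12  cond=T  regs=(0,9,10,6,5,0,9,15)
  step pc=8: nor  r3, r4, r3  regs=(0,9,10,65528,5,0,9,15)

r0=0 r1=9 r2=10 r3=65528 r4=5 r5=0 r6=9 r7=15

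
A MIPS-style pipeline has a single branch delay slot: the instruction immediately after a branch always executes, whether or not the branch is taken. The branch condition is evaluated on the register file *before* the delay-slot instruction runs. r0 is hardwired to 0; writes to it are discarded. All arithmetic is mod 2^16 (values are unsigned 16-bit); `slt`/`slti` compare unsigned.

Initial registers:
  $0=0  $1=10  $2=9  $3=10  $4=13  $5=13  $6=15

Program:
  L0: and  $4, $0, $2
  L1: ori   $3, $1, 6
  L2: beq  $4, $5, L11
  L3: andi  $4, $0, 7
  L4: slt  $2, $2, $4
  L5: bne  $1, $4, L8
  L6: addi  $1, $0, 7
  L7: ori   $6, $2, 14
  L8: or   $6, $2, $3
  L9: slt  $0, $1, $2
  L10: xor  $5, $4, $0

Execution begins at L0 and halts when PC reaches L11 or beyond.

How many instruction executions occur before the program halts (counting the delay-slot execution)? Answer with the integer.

10

#0 and  $4, $0, $2 ; 0/10/9/10/0/13/15
#1 ori   $3, $1, 6 ; 0/10/9/14/0/13/15
#2 beq  $4, $5, L11 ; 0/10/9/14/0/13/15 ; →fallthru
#3 andi  $4, $0, 7 ; 0/10/9/14/0/13/15
#4 slt  $2, $2, $4 ; 0/10/0/14/0/13/15
#5 bne  $1, $4, L8 ; 0/10/0/14/0/13/15 ; →target
#6 addi  $1, $0, 7 ; 0/7/0/14/0/13/15
#8 or   $6, $2, $3 ; 0/7/0/14/0/13/14
#9 slt  $0, $1, $2 ; 0/7/0/14/0/13/14
#10 xor  $5, $4, $0 ; 0/7/0/14/0/0/14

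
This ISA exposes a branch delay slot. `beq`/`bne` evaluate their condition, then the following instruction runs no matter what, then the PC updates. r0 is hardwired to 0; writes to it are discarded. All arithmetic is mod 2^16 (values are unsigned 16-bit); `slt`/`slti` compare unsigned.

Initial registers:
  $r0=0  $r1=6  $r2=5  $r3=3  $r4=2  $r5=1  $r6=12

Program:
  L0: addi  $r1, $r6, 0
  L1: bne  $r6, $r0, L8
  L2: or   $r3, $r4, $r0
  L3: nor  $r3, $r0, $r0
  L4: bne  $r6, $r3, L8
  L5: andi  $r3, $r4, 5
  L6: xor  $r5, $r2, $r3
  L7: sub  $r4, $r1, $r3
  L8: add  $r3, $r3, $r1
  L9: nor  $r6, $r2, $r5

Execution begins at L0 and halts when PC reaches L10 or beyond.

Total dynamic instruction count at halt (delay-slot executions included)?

5

[0] addi  $r1, $r6, 0  →  {$r0:0, $r1:12, $r2:5, $r3:3, $r4:2, $r5:1, $r6:12}
[1] bne  $r6, $r0, L8  →  {$r0:0, $r1:12, $r2:5, $r3:3, $r4:2, $r5:1, $r6:12}  ⟨branch taken⟩
[2] or   $r3, $r4, $r0  →  {$r0:0, $r1:12, $r2:5, $r3:2, $r4:2, $r5:1, $r6:12}
[8] add  $r3, $r3, $r1  →  {$r0:0, $r1:12, $r2:5, $r3:14, $r4:2, $r5:1, $r6:12}
[9] nor  $r6, $r2, $r5  →  {$r0:0, $r1:12, $r2:5, $r3:14, $r4:2, $r5:1, $r6:65530}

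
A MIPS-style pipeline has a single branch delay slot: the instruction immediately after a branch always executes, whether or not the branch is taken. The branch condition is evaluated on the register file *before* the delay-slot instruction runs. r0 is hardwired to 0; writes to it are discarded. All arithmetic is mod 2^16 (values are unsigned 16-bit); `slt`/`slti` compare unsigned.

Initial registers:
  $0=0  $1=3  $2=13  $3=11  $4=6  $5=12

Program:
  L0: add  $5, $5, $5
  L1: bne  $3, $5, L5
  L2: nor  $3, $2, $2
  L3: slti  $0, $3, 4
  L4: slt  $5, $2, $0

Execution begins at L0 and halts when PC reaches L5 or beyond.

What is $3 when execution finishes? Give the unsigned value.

65522

#0 add  $5, $5, $5 ; 0/3/13/11/6/24
#1 bne  $3, $5, L5 ; 0/3/13/11/6/24 ; →target
#2 nor  $3, $2, $2 ; 0/3/13/65522/6/24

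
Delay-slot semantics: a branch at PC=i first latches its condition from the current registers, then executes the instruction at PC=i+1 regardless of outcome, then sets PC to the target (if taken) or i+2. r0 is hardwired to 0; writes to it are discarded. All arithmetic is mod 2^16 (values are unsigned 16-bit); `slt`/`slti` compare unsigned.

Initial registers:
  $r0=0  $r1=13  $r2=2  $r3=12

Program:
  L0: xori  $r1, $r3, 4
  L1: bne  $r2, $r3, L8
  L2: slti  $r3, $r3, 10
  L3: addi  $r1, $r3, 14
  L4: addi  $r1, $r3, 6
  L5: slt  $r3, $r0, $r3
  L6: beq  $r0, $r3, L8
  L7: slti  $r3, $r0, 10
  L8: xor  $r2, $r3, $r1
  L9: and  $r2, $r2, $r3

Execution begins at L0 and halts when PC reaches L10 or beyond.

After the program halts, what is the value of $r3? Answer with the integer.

  step pc=0: xori  $r1, $r3, 4  regs=(0,8,2,12)
  step pc=1: bne  $r2, $r3, L8  cond=T  regs=(0,8,2,12)
  step pc=2: slti  $r3, $r3, 10  regs=(0,8,2,0)
  step pc=8: xor  $r2, $r3, $r1  regs=(0,8,8,0)
  step pc=9: and  $r2, $r2, $r3  regs=(0,8,0,0)

0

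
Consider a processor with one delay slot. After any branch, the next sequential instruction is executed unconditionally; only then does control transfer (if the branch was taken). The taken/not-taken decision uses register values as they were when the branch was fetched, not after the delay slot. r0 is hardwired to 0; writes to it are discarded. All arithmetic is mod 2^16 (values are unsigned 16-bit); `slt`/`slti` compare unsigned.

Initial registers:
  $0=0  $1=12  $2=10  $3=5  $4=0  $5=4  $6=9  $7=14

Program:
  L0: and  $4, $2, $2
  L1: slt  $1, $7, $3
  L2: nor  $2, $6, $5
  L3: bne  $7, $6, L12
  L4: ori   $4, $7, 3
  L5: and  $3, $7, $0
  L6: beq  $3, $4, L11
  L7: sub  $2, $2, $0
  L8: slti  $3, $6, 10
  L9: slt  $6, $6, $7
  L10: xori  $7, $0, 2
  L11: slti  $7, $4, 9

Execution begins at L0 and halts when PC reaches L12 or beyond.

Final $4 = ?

15

#0 and  $4, $2, $2 ; 0/12/10/5/10/4/9/14
#1 slt  $1, $7, $3 ; 0/0/10/5/10/4/9/14
#2 nor  $2, $6, $5 ; 0/0/65522/5/10/4/9/14
#3 bne  $7, $6, L12 ; 0/0/65522/5/10/4/9/14 ; →target
#4 ori   $4, $7, 3 ; 0/0/65522/5/15/4/9/14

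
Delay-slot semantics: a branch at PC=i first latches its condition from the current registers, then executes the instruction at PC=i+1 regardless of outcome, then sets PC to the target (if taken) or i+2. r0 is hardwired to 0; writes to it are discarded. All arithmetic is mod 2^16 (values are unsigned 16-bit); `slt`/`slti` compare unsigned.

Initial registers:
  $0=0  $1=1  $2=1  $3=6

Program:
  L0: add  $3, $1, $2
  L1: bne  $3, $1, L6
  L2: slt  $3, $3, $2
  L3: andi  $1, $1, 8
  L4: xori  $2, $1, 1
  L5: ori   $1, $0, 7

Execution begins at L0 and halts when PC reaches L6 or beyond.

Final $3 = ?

PC=0  add  $3, $1, $2        | $0=0 $1=1 $2=1 $3=2
PC=1  bne  $3, $1, L6        | $0=0 $1=1 $2=1 $3=2  [TAKEN]
PC=2  slt  $3, $3, $2        | $0=0 $1=1 $2=1 $3=0

0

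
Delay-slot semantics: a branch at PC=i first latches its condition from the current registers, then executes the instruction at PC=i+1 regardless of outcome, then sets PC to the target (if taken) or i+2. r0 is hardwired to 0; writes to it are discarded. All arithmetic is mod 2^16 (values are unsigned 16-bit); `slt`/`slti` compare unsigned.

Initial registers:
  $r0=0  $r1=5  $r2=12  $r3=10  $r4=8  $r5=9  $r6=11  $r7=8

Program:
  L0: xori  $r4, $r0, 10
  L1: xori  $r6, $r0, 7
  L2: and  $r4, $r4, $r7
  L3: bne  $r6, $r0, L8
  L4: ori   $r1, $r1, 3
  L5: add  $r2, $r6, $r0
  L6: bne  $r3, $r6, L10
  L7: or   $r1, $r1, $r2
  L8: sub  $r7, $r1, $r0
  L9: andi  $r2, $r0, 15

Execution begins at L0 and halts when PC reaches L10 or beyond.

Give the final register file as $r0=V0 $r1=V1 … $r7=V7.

  step pc=0: xori  $r4, $r0, 10  regs=(0,5,12,10,10,9,11,8)
  step pc=1: xori  $r6, $r0, 7  regs=(0,5,12,10,10,9,7,8)
  step pc=2: and  $r4, $r4, $r7  regs=(0,5,12,10,8,9,7,8)
  step pc=3: bne  $r6, $r0, L8  cond=T  regs=(0,5,12,10,8,9,7,8)
  step pc=4: ori   $r1, $r1, 3  regs=(0,7,12,10,8,9,7,8)
  step pc=8: sub  $r7, $r1, $r0  regs=(0,7,12,10,8,9,7,7)
  step pc=9: andi  $r2, $r0, 15  regs=(0,7,0,10,8,9,7,7)

$r0=0 $r1=7 $r2=0 $r3=10 $r4=8 $r5=9 $r6=7 $r7=7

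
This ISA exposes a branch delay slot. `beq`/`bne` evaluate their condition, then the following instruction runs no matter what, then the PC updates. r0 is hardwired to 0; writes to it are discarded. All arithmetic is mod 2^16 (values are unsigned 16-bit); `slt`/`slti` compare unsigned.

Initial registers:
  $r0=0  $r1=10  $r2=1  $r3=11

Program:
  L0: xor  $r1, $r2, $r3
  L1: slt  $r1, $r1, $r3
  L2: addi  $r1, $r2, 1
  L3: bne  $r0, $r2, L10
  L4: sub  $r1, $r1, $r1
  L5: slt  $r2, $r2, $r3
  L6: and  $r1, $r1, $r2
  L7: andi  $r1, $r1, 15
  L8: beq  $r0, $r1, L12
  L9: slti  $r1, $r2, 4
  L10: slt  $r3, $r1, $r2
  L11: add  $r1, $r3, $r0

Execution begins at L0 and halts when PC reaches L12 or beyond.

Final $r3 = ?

1

#0 xor  $r1, $r2, $r3 ; 0/10/1/11
#1 slt  $r1, $r1, $r3 ; 0/1/1/11
#2 addi  $r1, $r2, 1 ; 0/2/1/11
#3 bne  $r0, $r2, L10 ; 0/2/1/11 ; →target
#4 sub  $r1, $r1, $r1 ; 0/0/1/11
#10 slt  $r3, $r1, $r2 ; 0/0/1/1
#11 add  $r1, $r3, $r0 ; 0/1/1/1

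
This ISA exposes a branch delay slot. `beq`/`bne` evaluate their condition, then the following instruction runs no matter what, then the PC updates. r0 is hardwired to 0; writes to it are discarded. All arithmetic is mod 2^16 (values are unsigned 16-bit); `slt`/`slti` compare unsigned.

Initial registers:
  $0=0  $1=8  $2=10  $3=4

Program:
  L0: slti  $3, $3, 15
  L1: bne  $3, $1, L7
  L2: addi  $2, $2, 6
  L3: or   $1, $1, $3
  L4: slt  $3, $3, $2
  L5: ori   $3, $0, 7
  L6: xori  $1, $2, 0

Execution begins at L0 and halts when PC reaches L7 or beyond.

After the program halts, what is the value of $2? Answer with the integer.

16

PC=0  slti  $3, $3, 15       | $0=0 $1=8 $2=10 $3=1
PC=1  bne  $3, $1, L7        | $0=0 $1=8 $2=10 $3=1  [TAKEN]
PC=2  addi  $2, $2, 6        | $0=0 $1=8 $2=16 $3=1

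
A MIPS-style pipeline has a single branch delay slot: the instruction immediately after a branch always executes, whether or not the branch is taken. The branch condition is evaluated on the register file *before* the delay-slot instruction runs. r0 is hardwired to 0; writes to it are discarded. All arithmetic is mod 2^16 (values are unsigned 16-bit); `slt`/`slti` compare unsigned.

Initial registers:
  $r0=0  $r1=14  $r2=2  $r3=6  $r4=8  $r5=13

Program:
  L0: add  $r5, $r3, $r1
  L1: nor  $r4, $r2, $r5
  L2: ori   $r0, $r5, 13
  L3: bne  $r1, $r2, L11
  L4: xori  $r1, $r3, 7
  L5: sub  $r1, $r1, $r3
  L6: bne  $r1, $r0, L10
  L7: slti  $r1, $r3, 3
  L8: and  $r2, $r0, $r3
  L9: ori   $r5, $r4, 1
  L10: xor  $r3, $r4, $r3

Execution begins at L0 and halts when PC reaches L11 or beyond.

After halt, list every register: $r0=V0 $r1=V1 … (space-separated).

$r0=0 $r1=1 $r2=2 $r3=6 $r4=65513 $r5=20

#0 add  $r5, $r3, $r1 ; 0/14/2/6/8/20
#1 nor  $r4, $r2, $r5 ; 0/14/2/6/65513/20
#2 ori   $r0, $r5, 13 ; 0/14/2/6/65513/20
#3 bne  $r1, $r2, L11 ; 0/14/2/6/65513/20 ; →target
#4 xori  $r1, $r3, 7 ; 0/1/2/6/65513/20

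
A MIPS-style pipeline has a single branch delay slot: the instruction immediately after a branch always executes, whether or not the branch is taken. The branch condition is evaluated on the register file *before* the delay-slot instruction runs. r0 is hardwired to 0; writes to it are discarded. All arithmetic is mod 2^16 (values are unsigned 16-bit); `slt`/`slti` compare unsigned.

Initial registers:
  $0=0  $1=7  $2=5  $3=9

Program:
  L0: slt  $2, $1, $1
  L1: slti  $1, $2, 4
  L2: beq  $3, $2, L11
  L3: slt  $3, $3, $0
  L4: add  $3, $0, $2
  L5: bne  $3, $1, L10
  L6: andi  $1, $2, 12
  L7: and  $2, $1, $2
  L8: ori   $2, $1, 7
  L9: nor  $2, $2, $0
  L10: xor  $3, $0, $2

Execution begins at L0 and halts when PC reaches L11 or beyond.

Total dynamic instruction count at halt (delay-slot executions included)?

PC=0  slt  $2, $1, $1        | $0=0 $1=7 $2=0 $3=9
PC=1  slti  $1, $2, 4        | $0=0 $1=1 $2=0 $3=9
PC=2  beq  $3, $2, L11       | $0=0 $1=1 $2=0 $3=9  [not taken]
PC=3  slt  $3, $3, $0        | $0=0 $1=1 $2=0 $3=0
PC=4  add  $3, $0, $2        | $0=0 $1=1 $2=0 $3=0
PC=5  bne  $3, $1, L10       | $0=0 $1=1 $2=0 $3=0  [TAKEN]
PC=6  andi  $1, $2, 12       | $0=0 $1=0 $2=0 $3=0
PC=10 xor  $3, $0, $2        | $0=0 $1=0 $2=0 $3=0

8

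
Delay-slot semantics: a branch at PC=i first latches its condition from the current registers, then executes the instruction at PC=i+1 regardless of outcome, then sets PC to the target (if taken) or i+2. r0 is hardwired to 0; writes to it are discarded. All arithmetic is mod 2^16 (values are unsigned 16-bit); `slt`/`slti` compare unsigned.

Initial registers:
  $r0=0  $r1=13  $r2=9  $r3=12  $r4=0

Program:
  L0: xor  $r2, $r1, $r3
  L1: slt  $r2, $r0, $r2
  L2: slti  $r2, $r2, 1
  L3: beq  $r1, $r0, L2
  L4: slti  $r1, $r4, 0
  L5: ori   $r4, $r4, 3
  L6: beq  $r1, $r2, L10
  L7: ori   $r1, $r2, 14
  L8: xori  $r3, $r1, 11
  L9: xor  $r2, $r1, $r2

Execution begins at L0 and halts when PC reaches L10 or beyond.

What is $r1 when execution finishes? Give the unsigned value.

14

[0] xor  $r2, $r1, $r3  →  {$r0:0, $r1:13, $r2:1, $r3:12, $r4:0}
[1] slt  $r2, $r0, $r2  →  {$r0:0, $r1:13, $r2:1, $r3:12, $r4:0}
[2] slti  $r2, $r2, 1  →  {$r0:0, $r1:13, $r2:0, $r3:12, $r4:0}
[3] beq  $r1, $r0, L2  →  {$r0:0, $r1:13, $r2:0, $r3:12, $r4:0}  ⟨branch fallthrough⟩
[4] slti  $r1, $r4, 0  →  {$r0:0, $r1:0, $r2:0, $r3:12, $r4:0}
[5] ori   $r4, $r4, 3  →  {$r0:0, $r1:0, $r2:0, $r3:12, $r4:3}
[6] beq  $r1, $r2, L10  →  {$r0:0, $r1:0, $r2:0, $r3:12, $r4:3}  ⟨branch taken⟩
[7] ori   $r1, $r2, 14  →  {$r0:0, $r1:14, $r2:0, $r3:12, $r4:3}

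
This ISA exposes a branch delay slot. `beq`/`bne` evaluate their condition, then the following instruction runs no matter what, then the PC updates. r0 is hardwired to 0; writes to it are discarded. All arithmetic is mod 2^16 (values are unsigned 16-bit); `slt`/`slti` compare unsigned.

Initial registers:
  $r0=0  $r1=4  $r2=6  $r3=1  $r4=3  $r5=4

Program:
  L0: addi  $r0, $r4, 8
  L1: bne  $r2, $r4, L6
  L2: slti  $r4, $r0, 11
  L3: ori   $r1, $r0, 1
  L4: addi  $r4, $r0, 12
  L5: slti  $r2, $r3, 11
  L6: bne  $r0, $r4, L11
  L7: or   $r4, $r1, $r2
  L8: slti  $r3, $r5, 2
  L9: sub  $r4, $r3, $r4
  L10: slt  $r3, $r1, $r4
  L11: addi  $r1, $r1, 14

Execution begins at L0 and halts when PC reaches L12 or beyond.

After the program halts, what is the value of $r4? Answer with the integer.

  step pc=0: addi  $r0, $r4, 8  regs=(0,4,6,1,3,4)
  step pc=1: bne  $r2, $r4, L6  cond=T  regs=(0,4,6,1,3,4)
  step pc=2: slti  $r4, $r0, 11  regs=(0,4,6,1,1,4)
  step pc=6: bne  $r0, $r4, L11  cond=T  regs=(0,4,6,1,1,4)
  step pc=7: or   $r4, $r1, $r2  regs=(0,4,6,1,6,4)
  step pc=11: addi  $r1, $r1, 14  regs=(0,18,6,1,6,4)

6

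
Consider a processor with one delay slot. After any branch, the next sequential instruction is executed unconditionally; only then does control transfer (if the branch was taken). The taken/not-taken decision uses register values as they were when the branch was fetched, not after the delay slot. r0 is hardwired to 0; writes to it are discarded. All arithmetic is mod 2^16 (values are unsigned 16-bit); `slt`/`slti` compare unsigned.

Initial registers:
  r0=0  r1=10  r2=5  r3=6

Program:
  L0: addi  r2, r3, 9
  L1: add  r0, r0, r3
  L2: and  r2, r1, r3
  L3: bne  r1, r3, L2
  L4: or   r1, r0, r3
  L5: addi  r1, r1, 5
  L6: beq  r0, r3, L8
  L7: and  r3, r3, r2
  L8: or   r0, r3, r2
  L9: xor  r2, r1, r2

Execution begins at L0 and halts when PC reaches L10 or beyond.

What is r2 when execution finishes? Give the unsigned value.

PC=0  addi  r2, r3, 9        | r0=0 r1=10 r2=15 r3=6
PC=1  add  r0, r0, r3        | r0=0 r1=10 r2=15 r3=6
PC=2  and  r2, r1, r3        | r0=0 r1=10 r2=2 r3=6
PC=3  bne  r1, r3, L2        | r0=0 r1=10 r2=2 r3=6  [TAKEN]
PC=4  or   r1, r0, r3        | r0=0 r1=6 r2=2 r3=6
PC=2  and  r2, r1, r3        | r0=0 r1=6 r2=6 r3=6
PC=3  bne  r1, r3, L2        | r0=0 r1=6 r2=6 r3=6  [not taken]
PC=4  or   r1, r0, r3        | r0=0 r1=6 r2=6 r3=6
PC=5  addi  r1, r1, 5        | r0=0 r1=11 r2=6 r3=6
PC=6  beq  r0, r3, L8        | r0=0 r1=11 r2=6 r3=6  [not taken]
PC=7  and  r3, r3, r2        | r0=0 r1=11 r2=6 r3=6
PC=8  or   r0, r3, r2        | r0=0 r1=11 r2=6 r3=6
PC=9  xor  r2, r1, r2        | r0=0 r1=11 r2=13 r3=6

13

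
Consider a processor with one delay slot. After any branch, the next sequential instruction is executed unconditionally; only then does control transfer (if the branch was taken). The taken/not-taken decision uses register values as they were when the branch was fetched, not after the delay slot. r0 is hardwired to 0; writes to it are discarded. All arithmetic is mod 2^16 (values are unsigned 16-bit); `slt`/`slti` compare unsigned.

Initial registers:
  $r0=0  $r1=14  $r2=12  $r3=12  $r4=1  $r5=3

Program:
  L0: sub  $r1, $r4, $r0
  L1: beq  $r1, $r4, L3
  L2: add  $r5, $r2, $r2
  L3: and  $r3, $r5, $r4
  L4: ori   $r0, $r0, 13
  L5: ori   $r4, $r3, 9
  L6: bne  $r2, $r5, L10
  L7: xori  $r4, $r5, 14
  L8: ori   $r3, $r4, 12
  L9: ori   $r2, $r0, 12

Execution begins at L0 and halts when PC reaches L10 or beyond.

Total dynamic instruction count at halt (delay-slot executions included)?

8

  step pc=0: sub  $r1, $r4, $r0  regs=(0,1,12,12,1,3)
  step pc=1: beq  $r1, $r4, L3  cond=T  regs=(0,1,12,12,1,3)
  step pc=2: add  $r5, $r2, $r2  regs=(0,1,12,12,1,24)
  step pc=3: and  $r3, $r5, $r4  regs=(0,1,12,0,1,24)
  step pc=4: ori   $r0, $r0, 13  regs=(0,1,12,0,1,24)
  step pc=5: ori   $r4, $r3, 9  regs=(0,1,12,0,9,24)
  step pc=6: bne  $r2, $r5, L10  cond=T  regs=(0,1,12,0,9,24)
  step pc=7: xori  $r4, $r5, 14  regs=(0,1,12,0,22,24)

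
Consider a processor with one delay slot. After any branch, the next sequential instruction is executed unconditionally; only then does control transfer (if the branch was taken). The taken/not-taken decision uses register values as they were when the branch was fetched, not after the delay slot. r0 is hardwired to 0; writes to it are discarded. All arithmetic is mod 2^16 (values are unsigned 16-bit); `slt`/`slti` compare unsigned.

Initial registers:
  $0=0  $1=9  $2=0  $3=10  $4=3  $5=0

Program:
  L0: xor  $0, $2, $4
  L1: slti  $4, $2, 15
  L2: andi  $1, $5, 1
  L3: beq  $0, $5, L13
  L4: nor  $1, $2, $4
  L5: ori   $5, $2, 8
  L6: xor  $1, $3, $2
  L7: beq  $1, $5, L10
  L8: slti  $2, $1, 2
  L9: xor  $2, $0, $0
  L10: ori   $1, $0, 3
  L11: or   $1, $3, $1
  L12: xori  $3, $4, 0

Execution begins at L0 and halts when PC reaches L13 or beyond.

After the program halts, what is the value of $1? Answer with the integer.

PC=0  xor  $0, $2, $4        | $0=0 $1=9 $2=0 $3=10 $4=3 $5=0
PC=1  slti  $4, $2, 15       | $0=0 $1=9 $2=0 $3=10 $4=1 $5=0
PC=2  andi  $1, $5, 1        | $0=0 $1=0 $2=0 $3=10 $4=1 $5=0
PC=3  beq  $0, $5, L13       | $0=0 $1=0 $2=0 $3=10 $4=1 $5=0  [TAKEN]
PC=4  nor  $1, $2, $4        | $0=0 $1=65534 $2=0 $3=10 $4=1 $5=0

65534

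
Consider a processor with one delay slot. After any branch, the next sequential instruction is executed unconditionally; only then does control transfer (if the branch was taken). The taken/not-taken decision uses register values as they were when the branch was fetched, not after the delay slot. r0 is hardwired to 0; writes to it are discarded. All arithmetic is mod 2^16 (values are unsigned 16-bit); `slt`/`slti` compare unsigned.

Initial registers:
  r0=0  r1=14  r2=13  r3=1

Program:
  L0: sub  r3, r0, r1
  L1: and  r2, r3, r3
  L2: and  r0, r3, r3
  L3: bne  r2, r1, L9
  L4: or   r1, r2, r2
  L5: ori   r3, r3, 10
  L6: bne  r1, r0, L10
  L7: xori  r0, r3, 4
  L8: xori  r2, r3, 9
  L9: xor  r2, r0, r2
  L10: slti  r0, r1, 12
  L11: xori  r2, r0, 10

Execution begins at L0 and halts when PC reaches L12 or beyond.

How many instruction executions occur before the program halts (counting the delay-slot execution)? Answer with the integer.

[0] sub  r3, r0, r1  →  {r0:0, r1:14, r2:13, r3:65522}
[1] and  r2, r3, r3  →  {r0:0, r1:14, r2:65522, r3:65522}
[2] and  r0, r3, r3  →  {r0:0, r1:14, r2:65522, r3:65522}
[3] bne  r2, r1, L9  →  {r0:0, r1:14, r2:65522, r3:65522}  ⟨branch taken⟩
[4] or   r1, r2, r2  →  {r0:0, r1:65522, r2:65522, r3:65522}
[9] xor  r2, r0, r2  →  {r0:0, r1:65522, r2:65522, r3:65522}
[10] slti  r0, r1, 12  →  {r0:0, r1:65522, r2:65522, r3:65522}
[11] xori  r2, r0, 10  →  {r0:0, r1:65522, r2:10, r3:65522}

8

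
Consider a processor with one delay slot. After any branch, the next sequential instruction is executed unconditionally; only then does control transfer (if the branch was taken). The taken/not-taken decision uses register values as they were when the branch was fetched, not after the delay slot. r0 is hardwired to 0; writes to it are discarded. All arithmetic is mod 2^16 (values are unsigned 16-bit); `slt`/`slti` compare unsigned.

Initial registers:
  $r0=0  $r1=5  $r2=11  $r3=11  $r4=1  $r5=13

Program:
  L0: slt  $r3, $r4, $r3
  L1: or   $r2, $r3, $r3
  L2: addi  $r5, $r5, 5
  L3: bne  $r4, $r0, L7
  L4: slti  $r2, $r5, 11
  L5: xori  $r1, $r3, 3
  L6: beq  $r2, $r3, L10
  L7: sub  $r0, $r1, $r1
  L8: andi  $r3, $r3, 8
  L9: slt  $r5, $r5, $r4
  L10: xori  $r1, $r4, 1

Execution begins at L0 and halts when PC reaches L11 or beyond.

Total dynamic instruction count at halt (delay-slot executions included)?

9

PC=0  slt  $r3, $r4, $r3     | $r0=0 $r1=5 $r2=11 $r3=1 $r4=1 $r5=13
PC=1  or   $r2, $r3, $r3     | $r0=0 $r1=5 $r2=1 $r3=1 $r4=1 $r5=13
PC=2  addi  $r5, $r5, 5      | $r0=0 $r1=5 $r2=1 $r3=1 $r4=1 $r5=18
PC=3  bne  $r4, $r0, L7      | $r0=0 $r1=5 $r2=1 $r3=1 $r4=1 $r5=18  [TAKEN]
PC=4  slti  $r2, $r5, 11     | $r0=0 $r1=5 $r2=0 $r3=1 $r4=1 $r5=18
PC=7  sub  $r0, $r1, $r1     | $r0=0 $r1=5 $r2=0 $r3=1 $r4=1 $r5=18
PC=8  andi  $r3, $r3, 8      | $r0=0 $r1=5 $r2=0 $r3=0 $r4=1 $r5=18
PC=9  slt  $r5, $r5, $r4     | $r0=0 $r1=5 $r2=0 $r3=0 $r4=1 $r5=0
PC=10 xori  $r1, $r4, 1      | $r0=0 $r1=0 $r2=0 $r3=0 $r4=1 $r5=0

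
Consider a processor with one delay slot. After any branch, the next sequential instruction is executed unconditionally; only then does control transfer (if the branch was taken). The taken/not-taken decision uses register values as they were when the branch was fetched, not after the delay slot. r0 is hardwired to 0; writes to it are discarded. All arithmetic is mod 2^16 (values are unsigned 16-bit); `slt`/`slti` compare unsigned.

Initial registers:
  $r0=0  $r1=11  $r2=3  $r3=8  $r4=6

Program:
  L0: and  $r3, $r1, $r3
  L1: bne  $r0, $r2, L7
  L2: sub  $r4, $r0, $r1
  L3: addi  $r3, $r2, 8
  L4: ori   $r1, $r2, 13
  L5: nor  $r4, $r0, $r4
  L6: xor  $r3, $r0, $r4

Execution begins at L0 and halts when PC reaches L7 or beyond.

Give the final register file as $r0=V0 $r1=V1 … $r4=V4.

#0 and  $r3, $r1, $r3 ; 0/11/3/8/6
#1 bne  $r0, $r2, L7 ; 0/11/3/8/6 ; →target
#2 sub  $r4, $r0, $r1 ; 0/11/3/8/65525

$r0=0 $r1=11 $r2=3 $r3=8 $r4=65525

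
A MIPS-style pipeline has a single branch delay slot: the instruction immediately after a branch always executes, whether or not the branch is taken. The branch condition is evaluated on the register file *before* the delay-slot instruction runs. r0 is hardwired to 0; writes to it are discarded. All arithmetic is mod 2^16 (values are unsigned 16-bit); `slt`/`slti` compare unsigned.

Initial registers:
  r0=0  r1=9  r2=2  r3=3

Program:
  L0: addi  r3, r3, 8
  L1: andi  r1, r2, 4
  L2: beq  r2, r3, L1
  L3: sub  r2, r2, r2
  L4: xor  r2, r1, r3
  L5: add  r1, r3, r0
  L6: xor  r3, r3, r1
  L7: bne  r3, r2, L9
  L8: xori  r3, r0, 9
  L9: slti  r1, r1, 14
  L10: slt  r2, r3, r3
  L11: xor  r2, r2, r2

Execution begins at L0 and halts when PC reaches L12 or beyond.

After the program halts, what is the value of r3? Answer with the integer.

PC=0  addi  r3, r3, 8        | r0=0 r1=9 r2=2 r3=11
PC=1  andi  r1, r2, 4        | r0=0 r1=0 r2=2 r3=11
PC=2  beq  r2, r3, L1        | r0=0 r1=0 r2=2 r3=11  [not taken]
PC=3  sub  r2, r2, r2        | r0=0 r1=0 r2=0 r3=11
PC=4  xor  r2, r1, r3        | r0=0 r1=0 r2=11 r3=11
PC=5  add  r1, r3, r0        | r0=0 r1=11 r2=11 r3=11
PC=6  xor  r3, r3, r1        | r0=0 r1=11 r2=11 r3=0
PC=7  bne  r3, r2, L9        | r0=0 r1=11 r2=11 r3=0  [TAKEN]
PC=8  xori  r3, r0, 9        | r0=0 r1=11 r2=11 r3=9
PC=9  slti  r1, r1, 14       | r0=0 r1=1 r2=11 r3=9
PC=10 slt  r2, r3, r3        | r0=0 r1=1 r2=0 r3=9
PC=11 xor  r2, r2, r2        | r0=0 r1=1 r2=0 r3=9

9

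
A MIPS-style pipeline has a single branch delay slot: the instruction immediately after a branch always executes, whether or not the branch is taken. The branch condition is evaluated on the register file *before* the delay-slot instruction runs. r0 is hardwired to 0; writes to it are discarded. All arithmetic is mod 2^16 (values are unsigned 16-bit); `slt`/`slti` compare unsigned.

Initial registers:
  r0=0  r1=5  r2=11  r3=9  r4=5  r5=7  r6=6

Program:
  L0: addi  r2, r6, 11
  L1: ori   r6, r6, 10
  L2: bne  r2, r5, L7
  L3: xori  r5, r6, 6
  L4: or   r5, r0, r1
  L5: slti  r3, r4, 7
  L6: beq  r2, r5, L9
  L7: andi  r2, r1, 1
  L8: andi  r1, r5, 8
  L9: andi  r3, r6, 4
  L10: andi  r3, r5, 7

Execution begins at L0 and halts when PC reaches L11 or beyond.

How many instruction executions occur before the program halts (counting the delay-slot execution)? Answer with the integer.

8

  step pc=0: addi  r2, r6, 11  regs=(0,5,17,9,5,7,6)
  step pc=1: ori   r6, r6, 10  regs=(0,5,17,9,5,7,14)
  step pc=2: bne  r2, r5, L7  cond=T  regs=(0,5,17,9,5,7,14)
  step pc=3: xori  r5, r6, 6  regs=(0,5,17,9,5,8,14)
  step pc=7: andi  r2, r1, 1  regs=(0,5,1,9,5,8,14)
  step pc=8: andi  r1, r5, 8  regs=(0,8,1,9,5,8,14)
  step pc=9: andi  r3, r6, 4  regs=(0,8,1,4,5,8,14)
  step pc=10: andi  r3, r5, 7  regs=(0,8,1,0,5,8,14)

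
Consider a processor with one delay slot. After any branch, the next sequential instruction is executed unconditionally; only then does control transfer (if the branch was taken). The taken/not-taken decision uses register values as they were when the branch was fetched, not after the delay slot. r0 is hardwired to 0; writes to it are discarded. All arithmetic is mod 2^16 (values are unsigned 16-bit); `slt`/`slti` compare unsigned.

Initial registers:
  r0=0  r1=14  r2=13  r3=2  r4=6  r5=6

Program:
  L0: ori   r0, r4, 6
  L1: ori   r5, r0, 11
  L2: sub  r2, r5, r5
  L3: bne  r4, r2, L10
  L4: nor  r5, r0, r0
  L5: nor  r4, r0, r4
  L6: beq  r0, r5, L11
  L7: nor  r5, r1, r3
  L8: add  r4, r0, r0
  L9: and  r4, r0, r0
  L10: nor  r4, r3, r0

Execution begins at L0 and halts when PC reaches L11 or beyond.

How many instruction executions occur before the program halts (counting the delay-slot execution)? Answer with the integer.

6

PC=0  ori   r0, r4, 6        | r0=0 r1=14 r2=13 r3=2 r4=6 r5=6
PC=1  ori   r5, r0, 11       | r0=0 r1=14 r2=13 r3=2 r4=6 r5=11
PC=2  sub  r2, r5, r5        | r0=0 r1=14 r2=0 r3=2 r4=6 r5=11
PC=3  bne  r4, r2, L10       | r0=0 r1=14 r2=0 r3=2 r4=6 r5=11  [TAKEN]
PC=4  nor  r5, r0, r0        | r0=0 r1=14 r2=0 r3=2 r4=6 r5=65535
PC=10 nor  r4, r3, r0        | r0=0 r1=14 r2=0 r3=2 r4=65533 r5=65535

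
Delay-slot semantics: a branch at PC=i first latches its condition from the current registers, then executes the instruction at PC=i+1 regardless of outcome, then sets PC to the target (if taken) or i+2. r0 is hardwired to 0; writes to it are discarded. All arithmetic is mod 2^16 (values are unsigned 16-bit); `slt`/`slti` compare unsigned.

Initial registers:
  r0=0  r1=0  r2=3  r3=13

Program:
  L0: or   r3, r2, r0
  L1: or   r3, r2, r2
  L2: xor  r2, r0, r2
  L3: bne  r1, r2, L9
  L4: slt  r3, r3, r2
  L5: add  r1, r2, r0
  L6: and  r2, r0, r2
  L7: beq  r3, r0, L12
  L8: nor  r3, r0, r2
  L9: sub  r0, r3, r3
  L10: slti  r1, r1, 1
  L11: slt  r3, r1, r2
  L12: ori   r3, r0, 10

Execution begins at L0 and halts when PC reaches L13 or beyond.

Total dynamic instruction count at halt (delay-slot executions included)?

PC=0  or   r3, r2, r0        | r0=0 r1=0 r2=3 r3=3
PC=1  or   r3, r2, r2        | r0=0 r1=0 r2=3 r3=3
PC=2  xor  r2, r0, r2        | r0=0 r1=0 r2=3 r3=3
PC=3  bne  r1, r2, L9        | r0=0 r1=0 r2=3 r3=3  [TAKEN]
PC=4  slt  r3, r3, r2        | r0=0 r1=0 r2=3 r3=0
PC=9  sub  r0, r3, r3        | r0=0 r1=0 r2=3 r3=0
PC=10 slti  r1, r1, 1        | r0=0 r1=1 r2=3 r3=0
PC=11 slt  r3, r1, r2        | r0=0 r1=1 r2=3 r3=1
PC=12 ori   r3, r0, 10       | r0=0 r1=1 r2=3 r3=10

9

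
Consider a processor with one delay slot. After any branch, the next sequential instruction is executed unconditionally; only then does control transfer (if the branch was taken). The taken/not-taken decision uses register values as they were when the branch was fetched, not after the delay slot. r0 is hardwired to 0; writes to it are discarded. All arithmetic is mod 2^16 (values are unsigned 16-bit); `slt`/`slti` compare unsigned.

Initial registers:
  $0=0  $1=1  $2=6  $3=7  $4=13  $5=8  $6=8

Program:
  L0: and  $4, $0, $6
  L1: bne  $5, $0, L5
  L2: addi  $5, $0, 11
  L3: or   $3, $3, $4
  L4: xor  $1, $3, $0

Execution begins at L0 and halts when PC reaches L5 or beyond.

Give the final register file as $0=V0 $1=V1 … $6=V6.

$0=0 $1=1 $2=6 $3=7 $4=0 $5=11 $6=8

PC=0  and  $4, $0, $6        | $0=0 $1=1 $2=6 $3=7 $4=0 $5=8 $6=8
PC=1  bne  $5, $0, L5        | $0=0 $1=1 $2=6 $3=7 $4=0 $5=8 $6=8  [TAKEN]
PC=2  addi  $5, $0, 11       | $0=0 $1=1 $2=6 $3=7 $4=0 $5=11 $6=8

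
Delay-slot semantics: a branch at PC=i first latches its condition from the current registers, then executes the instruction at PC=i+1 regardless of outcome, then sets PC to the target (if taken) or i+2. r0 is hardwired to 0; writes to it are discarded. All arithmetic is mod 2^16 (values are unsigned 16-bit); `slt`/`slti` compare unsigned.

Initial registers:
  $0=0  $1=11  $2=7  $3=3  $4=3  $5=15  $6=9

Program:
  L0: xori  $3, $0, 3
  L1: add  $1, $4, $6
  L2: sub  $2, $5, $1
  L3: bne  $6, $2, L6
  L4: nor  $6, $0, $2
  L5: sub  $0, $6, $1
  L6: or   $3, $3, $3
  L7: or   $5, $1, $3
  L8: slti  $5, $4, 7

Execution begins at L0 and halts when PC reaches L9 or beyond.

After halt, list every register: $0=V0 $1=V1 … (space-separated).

#0 xori  $3, $0, 3 ; 0/11/7/3/3/15/9
#1 add  $1, $4, $6 ; 0/12/7/3/3/15/9
#2 sub  $2, $5, $1 ; 0/12/3/3/3/15/9
#3 bne  $6, $2, L6 ; 0/12/3/3/3/15/9 ; →target
#4 nor  $6, $0, $2 ; 0/12/3/3/3/15/65532
#6 or   $3, $3, $3 ; 0/12/3/3/3/15/65532
#7 or   $5, $1, $3 ; 0/12/3/3/3/15/65532
#8 slti  $5, $4, 7 ; 0/12/3/3/3/1/65532

$0=0 $1=12 $2=3 $3=3 $4=3 $5=1 $6=65532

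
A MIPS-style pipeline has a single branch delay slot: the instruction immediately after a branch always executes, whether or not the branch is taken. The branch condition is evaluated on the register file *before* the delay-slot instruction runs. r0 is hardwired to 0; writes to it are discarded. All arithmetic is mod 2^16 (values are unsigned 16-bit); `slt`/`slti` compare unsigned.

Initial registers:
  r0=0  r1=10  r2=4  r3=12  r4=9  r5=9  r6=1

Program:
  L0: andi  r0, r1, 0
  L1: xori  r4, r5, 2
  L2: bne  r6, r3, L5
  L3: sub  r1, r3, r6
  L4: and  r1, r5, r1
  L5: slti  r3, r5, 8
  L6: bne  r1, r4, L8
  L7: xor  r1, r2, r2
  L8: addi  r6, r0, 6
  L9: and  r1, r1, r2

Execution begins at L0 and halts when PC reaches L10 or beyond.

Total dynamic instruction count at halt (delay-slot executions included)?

#0 andi  r0, r1, 0 ; 0/10/4/12/9/9/1
#1 xori  r4, r5, 2 ; 0/10/4/12/11/9/1
#2 bne  r6, r3, L5 ; 0/10/4/12/11/9/1 ; →target
#3 sub  r1, r3, r6 ; 0/11/4/12/11/9/1
#5 slti  r3, r5, 8 ; 0/11/4/0/11/9/1
#6 bne  r1, r4, L8 ; 0/11/4/0/11/9/1 ; →fallthru
#7 xor  r1, r2, r2 ; 0/0/4/0/11/9/1
#8 addi  r6, r0, 6 ; 0/0/4/0/11/9/6
#9 and  r1, r1, r2 ; 0/0/4/0/11/9/6

9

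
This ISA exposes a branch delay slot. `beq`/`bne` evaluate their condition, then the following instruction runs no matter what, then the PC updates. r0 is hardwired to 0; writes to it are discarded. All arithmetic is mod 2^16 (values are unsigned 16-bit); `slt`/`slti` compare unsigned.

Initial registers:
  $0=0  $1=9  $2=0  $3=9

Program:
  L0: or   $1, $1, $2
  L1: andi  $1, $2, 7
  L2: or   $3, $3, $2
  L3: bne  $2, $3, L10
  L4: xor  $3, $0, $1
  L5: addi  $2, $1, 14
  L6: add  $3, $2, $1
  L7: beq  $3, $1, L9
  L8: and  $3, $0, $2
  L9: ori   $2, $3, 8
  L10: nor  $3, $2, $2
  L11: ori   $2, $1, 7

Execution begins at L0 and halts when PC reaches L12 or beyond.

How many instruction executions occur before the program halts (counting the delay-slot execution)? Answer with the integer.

  step pc=0: or   $1, $1, $2  regs=(0,9,0,9)
  step pc=1: andi  $1, $2, 7  regs=(0,0,0,9)
  step pc=2: or   $3, $3, $2  regs=(0,0,0,9)
  step pc=3: bne  $2, $3, L10  cond=T  regs=(0,0,0,9)
  step pc=4: xor  $3, $0, $1  regs=(0,0,0,0)
  step pc=10: nor  $3, $2, $2  regs=(0,0,0,65535)
  step pc=11: ori   $2, $1, 7  regs=(0,0,7,65535)

7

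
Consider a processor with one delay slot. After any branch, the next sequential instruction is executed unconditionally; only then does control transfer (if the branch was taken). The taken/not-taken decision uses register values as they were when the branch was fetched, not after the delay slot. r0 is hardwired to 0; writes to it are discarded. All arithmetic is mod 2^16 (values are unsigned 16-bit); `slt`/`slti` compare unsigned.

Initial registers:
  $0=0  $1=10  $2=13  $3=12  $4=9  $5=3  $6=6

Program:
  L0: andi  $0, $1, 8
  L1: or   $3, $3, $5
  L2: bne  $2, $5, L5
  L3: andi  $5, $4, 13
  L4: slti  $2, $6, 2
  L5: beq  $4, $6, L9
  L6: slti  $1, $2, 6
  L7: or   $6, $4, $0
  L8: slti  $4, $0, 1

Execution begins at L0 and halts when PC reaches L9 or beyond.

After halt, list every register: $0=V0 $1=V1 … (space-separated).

PC=0  andi  $0, $1, 8        | $0=0 $1=10 $2=13 $3=12 $4=9 $5=3 $6=6
PC=1  or   $3, $3, $5        | $0=0 $1=10 $2=13 $3=15 $4=9 $5=3 $6=6
PC=2  bne  $2, $5, L5        | $0=0 $1=10 $2=13 $3=15 $4=9 $5=3 $6=6  [TAKEN]
PC=3  andi  $5, $4, 13       | $0=0 $1=10 $2=13 $3=15 $4=9 $5=9 $6=6
PC=5  beq  $4, $6, L9        | $0=0 $1=10 $2=13 $3=15 $4=9 $5=9 $6=6  [not taken]
PC=6  slti  $1, $2, 6        | $0=0 $1=0 $2=13 $3=15 $4=9 $5=9 $6=6
PC=7  or   $6, $4, $0        | $0=0 $1=0 $2=13 $3=15 $4=9 $5=9 $6=9
PC=8  slti  $4, $0, 1        | $0=0 $1=0 $2=13 $3=15 $4=1 $5=9 $6=9

$0=0 $1=0 $2=13 $3=15 $4=1 $5=9 $6=9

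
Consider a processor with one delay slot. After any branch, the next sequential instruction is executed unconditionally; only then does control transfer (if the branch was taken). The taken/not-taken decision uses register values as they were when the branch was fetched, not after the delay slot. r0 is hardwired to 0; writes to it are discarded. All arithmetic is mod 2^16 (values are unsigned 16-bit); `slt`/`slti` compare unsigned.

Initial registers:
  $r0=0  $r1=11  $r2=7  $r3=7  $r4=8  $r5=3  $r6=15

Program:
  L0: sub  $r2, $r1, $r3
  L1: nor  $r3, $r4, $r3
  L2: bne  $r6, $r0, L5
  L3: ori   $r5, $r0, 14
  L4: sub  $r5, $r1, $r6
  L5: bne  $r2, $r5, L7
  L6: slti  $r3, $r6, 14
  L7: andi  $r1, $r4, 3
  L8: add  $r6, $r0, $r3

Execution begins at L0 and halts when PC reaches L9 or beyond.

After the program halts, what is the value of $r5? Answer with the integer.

14

  step pc=0: sub  $r2, $r1, $r3  regs=(0,11,4,7,8,3,15)
  step pc=1: nor  $r3, $r4, $r3  regs=(0,11,4,65520,8,3,15)
  step pc=2: bne  $r6, $r0, L5  cond=T  regs=(0,11,4,65520,8,3,15)
  step pc=3: ori   $r5, $r0, 14  regs=(0,11,4,65520,8,14,15)
  step pc=5: bne  $r2, $r5, L7  cond=T  regs=(0,11,4,65520,8,14,15)
  step pc=6: slti  $r3, $r6, 14  regs=(0,11,4,0,8,14,15)
  step pc=7: andi  $r1, $r4, 3  regs=(0,0,4,0,8,14,15)
  step pc=8: add  $r6, $r0, $r3  regs=(0,0,4,0,8,14,0)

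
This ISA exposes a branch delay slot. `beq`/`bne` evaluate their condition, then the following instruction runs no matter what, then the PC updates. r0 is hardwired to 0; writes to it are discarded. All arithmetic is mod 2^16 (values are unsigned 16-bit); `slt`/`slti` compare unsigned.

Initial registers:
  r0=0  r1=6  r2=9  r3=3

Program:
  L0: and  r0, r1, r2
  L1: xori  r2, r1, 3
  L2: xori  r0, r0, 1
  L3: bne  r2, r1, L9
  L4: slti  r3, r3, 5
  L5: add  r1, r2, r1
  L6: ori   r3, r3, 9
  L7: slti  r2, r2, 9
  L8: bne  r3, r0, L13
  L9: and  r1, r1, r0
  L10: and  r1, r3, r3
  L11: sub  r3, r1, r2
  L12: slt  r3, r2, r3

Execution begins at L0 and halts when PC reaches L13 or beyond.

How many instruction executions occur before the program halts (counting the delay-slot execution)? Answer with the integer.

9

#0 and  r0, r1, r2 ; 0/6/9/3
#1 xori  r2, r1, 3 ; 0/6/5/3
#2 xori  r0, r0, 1 ; 0/6/5/3
#3 bne  r2, r1, L9 ; 0/6/5/3 ; →target
#4 slti  r3, r3, 5 ; 0/6/5/1
#9 and  r1, r1, r0 ; 0/0/5/1
#10 and  r1, r3, r3 ; 0/1/5/1
#11 sub  r3, r1, r2 ; 0/1/5/65532
#12 slt  r3, r2, r3 ; 0/1/5/1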